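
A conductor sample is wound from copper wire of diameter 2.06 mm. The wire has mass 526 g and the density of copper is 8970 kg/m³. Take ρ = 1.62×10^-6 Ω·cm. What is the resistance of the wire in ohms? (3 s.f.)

0.0855 Ω

ρ = 1.62×10^-6 Ω·cm = 1.62×10^-8 Ω·m
A = π(d/2)² = π(1.0300e-03 m)² = 3.3329e-06 m²
L = m/(density·A) = 0.526/(8970×3.3329e-06) = 17.59 m
R = ρL/A = (1.62×10^-8)(17.59)/(3.3329e-06) = 0.0855 Ω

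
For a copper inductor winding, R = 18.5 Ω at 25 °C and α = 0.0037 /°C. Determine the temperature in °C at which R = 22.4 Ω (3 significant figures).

82.0 °C

R = R₀(1 + α(T − T₀)) ⇒ T = T₀ + (R/R₀ − 1)/α
T = 25 + (22.4/18.5 − 1)/0.0037 = 25 + (0.2108)/0.0037 = 82.0 °C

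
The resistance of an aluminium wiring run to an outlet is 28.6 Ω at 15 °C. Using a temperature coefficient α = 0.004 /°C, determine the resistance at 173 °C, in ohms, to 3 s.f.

46.7 Ω

ΔT = 173 − 15 = 158 °C
R = R₀(1 + αΔT) = 28.6 × (1 + 0.004×158) = 28.6 × 1.632 = 46.7 Ω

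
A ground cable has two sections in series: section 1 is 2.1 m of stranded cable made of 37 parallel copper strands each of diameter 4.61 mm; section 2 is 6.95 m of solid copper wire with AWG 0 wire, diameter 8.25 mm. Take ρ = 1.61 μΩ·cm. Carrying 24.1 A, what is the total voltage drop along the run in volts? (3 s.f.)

ρ = 1.61 μΩ·cm = 1.61×10^-8 Ω·m
Section 1: A_strand = π(2.3050e-03)² = 1.669e-05 m²; R₁ = ρL/(N·A_s) = (1.61×10^-8)(2.1)/(37×1.669e-05) = 5.475×10^-5 Ω
Section 2: A = π(8.25/2 mm)² = π(4.1250e-03 m)² = 5.346e-05 m²
R₂ = (1.61×10^-8)(6.95)/(5.346e-05) = 0.002093 Ω
R = R₁ + R₂ = 0.002148 Ω
V = IR = 24.1 × 0.002148 = 0.0518 V

0.0518 V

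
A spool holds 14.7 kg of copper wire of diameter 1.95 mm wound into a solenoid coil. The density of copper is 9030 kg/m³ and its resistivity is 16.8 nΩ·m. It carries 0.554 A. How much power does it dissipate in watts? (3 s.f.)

ρ = 16.8 nΩ·m = 1.68×10^-8 Ω·m
A = π(d/2)² = π(9.7500e-04 m)² = 2.9865e-06 m²
L = m/(density·A) = 14.7/(9030×2.9865e-06) = 545.1 m
R = ρL/A = (1.68×10^-8)(545.1)/(2.9865e-06) = 3.066 Ω
P = I²R = (0.554)² × 3.066 = 0.941 W

0.941 W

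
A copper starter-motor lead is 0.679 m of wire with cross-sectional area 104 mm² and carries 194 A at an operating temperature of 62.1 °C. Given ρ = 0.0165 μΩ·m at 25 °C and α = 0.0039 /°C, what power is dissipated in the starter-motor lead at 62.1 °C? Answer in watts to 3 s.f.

4.64 W

ρ = 0.0165 μΩ·m = 1.65×10^-8 Ω·m
A = 104 mm² = 1.040e-04 m²
R₍25₎ = ρL/A = (1.65×10^-8)(0.679)/(1.040e-04) = 1.077×10^-4 Ω
R₍62.1₎ = R₍25₎(1 + αΔT) = 1.077×10^-4 × (1 + 0.0039×37.1) = 1.233×10^-4 Ω
P = I²R = (194)² × 1.233×10^-4 = 4.64 W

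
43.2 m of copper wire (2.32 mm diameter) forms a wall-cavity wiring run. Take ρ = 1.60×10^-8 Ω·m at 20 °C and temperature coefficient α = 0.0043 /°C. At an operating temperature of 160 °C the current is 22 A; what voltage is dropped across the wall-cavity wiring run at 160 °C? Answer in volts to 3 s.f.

5.76 V

A = π(d/2)² = π(1.1600e-03 m)² = 4.227e-06 m²
R₍20₎ = ρL/A = (1.60×10^-8)(43.2)/(4.227e-06) = 0.1635 Ω
R₍160₎ = R₍20₎(1 + αΔT) = 0.1635 × (1 + 0.0043×140) = 0.2619 Ω
V = IR = 22 × 0.2619 = 5.76 V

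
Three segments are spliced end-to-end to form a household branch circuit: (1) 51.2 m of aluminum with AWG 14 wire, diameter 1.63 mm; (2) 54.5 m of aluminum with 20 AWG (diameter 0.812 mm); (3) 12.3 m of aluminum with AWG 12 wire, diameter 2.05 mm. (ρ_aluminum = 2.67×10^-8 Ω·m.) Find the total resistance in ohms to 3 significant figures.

Seg 1: A = π(1.63/2 mm)² = π(8.1500e-04 m)² = 2.087e-06 m²
R_1 = (2.67×10^-8)(51.2)/(2.087e-06) = 0.6551 Ω
Seg 2: A = π(0.812/2 mm)² = π(4.0600e-04 m)² = 5.178e-07 m²
R_2 = (2.67×10^-8)(54.5)/(5.178e-07) = 2.81 Ω
Seg 3: A = π(2.05/2 mm)² = π(1.0250e-03 m)² = 3.301e-06 m²
R_3 = (2.67×10^-8)(12.3)/(3.301e-06) = 0.0995 Ω
R_total = R_1 + R_2 + R_3 = 3.56 Ω

3.56 Ω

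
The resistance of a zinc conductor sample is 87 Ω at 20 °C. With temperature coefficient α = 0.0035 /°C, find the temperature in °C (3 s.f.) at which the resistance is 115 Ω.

112 °C

R = R₀(1 + α(T − T₀)) ⇒ T = T₀ + (R/R₀ − 1)/α
T = 20 + (115/87 − 1)/0.0035 = 20 + (0.3218)/0.0035 = 112 °C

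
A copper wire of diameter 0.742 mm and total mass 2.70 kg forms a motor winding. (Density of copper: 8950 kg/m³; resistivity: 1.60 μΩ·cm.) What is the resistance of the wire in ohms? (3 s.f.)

ρ = 1.60 μΩ·cm = 1.60×10^-8 Ω·m
A = π(d/2)² = π(3.7100e-04 m)² = 4.3241e-07 m²
L = m/(density·A) = 2.7/(8950×4.3241e-07) = 697.7 m
R = ρL/A = (1.60×10^-8)(697.7)/(4.3241e-07) = 25.8 Ω

25.8 Ω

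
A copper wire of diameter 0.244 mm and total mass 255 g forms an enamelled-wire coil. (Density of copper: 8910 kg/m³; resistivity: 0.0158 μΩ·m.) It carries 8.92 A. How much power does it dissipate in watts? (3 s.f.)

ρ = 0.0158 μΩ·m = 1.58×10^-8 Ω·m
A = π(d/2)² = π(1.2200e-04 m)² = 4.6759e-08 m²
L = m/(density·A) = 0.255/(8910×4.6759e-08) = 612.1 m
R = ρL/A = (1.58×10^-8)(612.1)/(4.6759e-08) = 206.8 Ω
P = I²R = (8.92)² × 206.8 = 16500 W

16500 W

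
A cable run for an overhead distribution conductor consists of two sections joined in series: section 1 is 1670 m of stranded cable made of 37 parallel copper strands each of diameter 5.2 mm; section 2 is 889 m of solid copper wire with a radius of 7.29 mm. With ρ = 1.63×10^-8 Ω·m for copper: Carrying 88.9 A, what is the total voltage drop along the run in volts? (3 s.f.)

10.8 V

Section 1: A_strand = π(2.6000e-03)² = 2.124e-05 m²; R₁ = ρL/(N·A_s) = (1.63×10^-8)(1670)/(37×2.124e-05) = 0.03464 Ω
Section 2: A = πr² = π(7.2900e-03 m)² = 1.670e-04 m²
R₂ = (1.63×10^-8)(889)/(1.670e-04) = 0.08679 Ω
R = R₁ + R₂ = 0.1214 Ω
V = IR = 88.9 × 0.1214 = 10.8 V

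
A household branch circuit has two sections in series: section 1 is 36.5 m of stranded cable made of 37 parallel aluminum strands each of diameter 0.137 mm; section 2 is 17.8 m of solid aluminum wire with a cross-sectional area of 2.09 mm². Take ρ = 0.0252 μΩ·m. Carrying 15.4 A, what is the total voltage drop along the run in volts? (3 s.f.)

ρ = 0.0252 μΩ·m = 2.52×10^-8 Ω·m
Section 1: A_strand = π(6.8500e-05)² = 1.474e-08 m²; R₁ = ρL/(N·A_s) = (2.52×10^-8)(36.5)/(37×1.474e-08) = 1.686 Ω
Section 2: A = 2.09 mm² = 2.090e-06 m²
R₂ = (2.52×10^-8)(17.8)/(2.090e-06) = 0.2146 Ω
R = R₁ + R₂ = 1.901 Ω
V = IR = 15.4 × 1.901 = 29.3 V

29.3 V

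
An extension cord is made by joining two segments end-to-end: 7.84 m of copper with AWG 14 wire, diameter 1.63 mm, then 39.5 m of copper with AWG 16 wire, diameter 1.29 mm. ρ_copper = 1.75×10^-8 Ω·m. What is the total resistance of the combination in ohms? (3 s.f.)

0.595 Ω

Segment 1: A = π(1.63/2 mm)² = π(8.1500e-04 m)² = 2.087e-06 m²
R₁ = ρL/A = (1.75×10^-8)(7.84)/(2.087e-06) = 0.06575 Ω
Segment 2: A = π(1.29/2 mm)² = π(6.4500e-04 m)² = 1.307e-06 m²
R₂ = (1.75×10^-8)(39.5)/(1.307e-06) = 0.5289 Ω
R = R₁ + R₂ = 0.595 Ω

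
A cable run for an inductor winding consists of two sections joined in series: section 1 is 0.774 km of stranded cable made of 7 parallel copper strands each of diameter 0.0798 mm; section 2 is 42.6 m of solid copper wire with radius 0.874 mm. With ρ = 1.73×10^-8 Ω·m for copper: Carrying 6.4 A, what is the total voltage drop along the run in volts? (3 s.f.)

Section 1: A_strand = π(3.9900e-05)² = 5.001e-09 m²; R₁ = ρL/(N·A_s) = (1.73×10^-8)(774)/(7×5.001e-09) = 382.5 Ω
Section 2: A = πr² = π(8.7400e-04 m)² = 2.400e-06 m²
R₂ = (1.73×10^-8)(42.6)/(2.400e-06) = 0.3071 Ω
R = R₁ + R₂ = 382.8 Ω
V = IR = 6.4 × 382.8 = 2450 V

2450 V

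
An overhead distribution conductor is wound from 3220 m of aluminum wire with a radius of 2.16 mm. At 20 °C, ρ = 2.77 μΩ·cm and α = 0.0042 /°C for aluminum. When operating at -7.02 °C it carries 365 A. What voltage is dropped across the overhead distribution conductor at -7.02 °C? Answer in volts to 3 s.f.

ρ = 2.77 μΩ·cm = 2.77×10^-8 Ω·m
A = πr² = π(2.1600e-03 m)² = 1.466e-05 m²
R₍20₎ = ρL/A = (2.77×10^-8)(3220)/(1.466e-05) = 6.085 Ω
R₍-7.02₎ = R₍20₎(1 + αΔT) = 6.085 × (1 + 0.0042×-27) = 5.395 Ω
V = IR = 365 × 5.395 = 1970 V

1970 V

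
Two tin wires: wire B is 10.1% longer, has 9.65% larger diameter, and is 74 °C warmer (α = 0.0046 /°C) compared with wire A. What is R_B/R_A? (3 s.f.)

R ∝ ρL/d² with ρ ∝ (1+αΔT), so R_B/R_A = (1 + 10.1/100) × (1 + 9.65/100)⁻² × (1 + 0.0046×74)
= 1.101 × 0.8317 × 1.34 = 1.23

1.23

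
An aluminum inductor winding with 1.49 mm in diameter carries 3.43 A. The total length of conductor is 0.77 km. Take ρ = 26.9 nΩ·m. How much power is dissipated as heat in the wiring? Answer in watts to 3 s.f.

140 W

ρ = 26.9 nΩ·m = 2.69×10^-8 Ω·m
A = π(d/2)² = π(7.4500e-04 m)² = 1.744e-06 m²
R = ρL/A = (2.69×10^-8)(770)/(1.744e-06) = 11.88 Ω
P = I²R = (3.43)² × 11.88 = 140 W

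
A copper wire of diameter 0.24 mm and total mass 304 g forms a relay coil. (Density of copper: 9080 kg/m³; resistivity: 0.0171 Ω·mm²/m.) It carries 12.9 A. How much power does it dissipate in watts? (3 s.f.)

ρ = 0.0171 Ω·mm²/m = 1.71×10^-8 Ω·m
A = π(d/2)² = π(1.2000e-04 m)² = 4.5239e-08 m²
L = m/(density·A) = 0.304/(9080×4.5239e-08) = 740.1 m
R = ρL/A = (1.71×10^-8)(740.1)/(4.5239e-08) = 279.7 Ω
P = I²R = (12.9)² × 279.7 = 46600 W

46600 W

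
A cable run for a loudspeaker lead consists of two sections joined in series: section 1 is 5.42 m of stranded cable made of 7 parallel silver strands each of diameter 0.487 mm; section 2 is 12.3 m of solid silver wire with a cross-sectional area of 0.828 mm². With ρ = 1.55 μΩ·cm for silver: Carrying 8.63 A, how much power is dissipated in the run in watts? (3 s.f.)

ρ = 1.55 μΩ·cm = 1.55×10^-8 Ω·m
Section 1: A_strand = π(2.4350e-04)² = 1.863e-07 m²; R₁ = ρL/(N·A_s) = (1.55×10^-8)(5.42)/(7×1.863e-07) = 0.06443 Ω
Section 2: A = 0.828 mm² = 8.280e-07 m²
R₂ = (1.55×10^-8)(12.3)/(8.280e-07) = 0.2303 Ω
R = R₁ + R₂ = 0.2947 Ω
P = I²R = (8.63)² × 0.2947 = 21.9 W

21.9 W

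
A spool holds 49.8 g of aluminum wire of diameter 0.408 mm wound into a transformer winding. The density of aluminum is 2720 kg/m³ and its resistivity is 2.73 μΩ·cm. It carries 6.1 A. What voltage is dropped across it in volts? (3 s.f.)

ρ = 2.73 μΩ·cm = 2.73×10^-8 Ω·m
A = π(d/2)² = π(2.0400e-04 m)² = 1.3074e-07 m²
L = m/(density·A) = 0.0498/(2720×1.3074e-07) = 140 m
R = ρL/A = (2.73×10^-8)(140)/(1.3074e-07) = 29.24 Ω
V = IR = 6.1 × 29.24 = 178 V

178 V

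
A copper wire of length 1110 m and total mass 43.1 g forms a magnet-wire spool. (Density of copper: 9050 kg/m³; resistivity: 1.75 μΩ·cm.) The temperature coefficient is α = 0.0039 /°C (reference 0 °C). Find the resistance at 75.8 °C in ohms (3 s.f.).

ρ = 1.75 μΩ·cm = 1.75×10^-8 Ω·m
A = m/(density·L) = 0.0431/(9050×1110) = 4.2905e-09 m²
R = ρL/A = (1.75×10^-8)(1110)/(4.2905e-09) = 4527 Ω
R(75.8 °C) = 4527 × (1 + 0.0039×75.8) = 5870 Ω

5870 Ω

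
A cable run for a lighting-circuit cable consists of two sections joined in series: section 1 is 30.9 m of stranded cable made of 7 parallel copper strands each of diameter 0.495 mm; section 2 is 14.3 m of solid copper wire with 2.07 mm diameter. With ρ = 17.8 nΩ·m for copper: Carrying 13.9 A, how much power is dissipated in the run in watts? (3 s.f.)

93.5 W

ρ = 17.8 nΩ·m = 1.78×10^-8 Ω·m
Section 1: A_strand = π(2.4750e-04)² = 1.924e-07 m²; R₁ = ρL/(N·A_s) = (1.78×10^-8)(30.9)/(7×1.924e-07) = 0.4083 Ω
Section 2: A = π(d/2)² = π(1.0350e-03 m)² = 3.365e-06 m²
R₂ = (1.78×10^-8)(14.3)/(3.365e-06) = 0.07564 Ω
R = R₁ + R₂ = 0.4839 Ω
P = I²R = (13.9)² × 0.4839 = 93.5 W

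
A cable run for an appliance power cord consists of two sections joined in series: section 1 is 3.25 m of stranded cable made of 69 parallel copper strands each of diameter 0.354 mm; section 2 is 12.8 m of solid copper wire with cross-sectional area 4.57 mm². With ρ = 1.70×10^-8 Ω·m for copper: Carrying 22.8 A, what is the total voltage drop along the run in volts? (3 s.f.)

1.27 V

Section 1: A_strand = π(1.7700e-04)² = 9.842e-08 m²; R₁ = ρL/(N·A_s) = (1.70×10^-8)(3.25)/(69×9.842e-08) = 0.008136 Ω
Section 2: A = 4.57 mm² = 4.570e-06 m²
R₂ = (1.70×10^-8)(12.8)/(4.570e-06) = 0.04761 Ω
R = R₁ + R₂ = 0.05575 Ω
V = IR = 22.8 × 0.05575 = 1.27 V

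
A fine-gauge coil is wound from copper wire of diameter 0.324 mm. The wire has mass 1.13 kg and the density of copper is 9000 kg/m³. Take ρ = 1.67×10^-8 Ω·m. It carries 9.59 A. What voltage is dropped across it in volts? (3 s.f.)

2960 V

A = π(d/2)² = π(1.6200e-04 m)² = 8.2448e-08 m²
L = m/(density·A) = 1.13/(9000×8.2448e-08) = 1523 m
R = ρL/A = (1.67×10^-8)(1523)/(8.2448e-08) = 308.5 Ω
V = IR = 9.59 × 308.5 = 2960 V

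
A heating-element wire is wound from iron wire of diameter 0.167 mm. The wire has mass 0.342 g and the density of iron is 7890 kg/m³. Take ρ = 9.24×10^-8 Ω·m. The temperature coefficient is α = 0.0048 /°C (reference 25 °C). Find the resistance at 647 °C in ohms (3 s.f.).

A = π(d/2)² = π(8.3500e-05 m)² = 2.1904e-08 m²
L = m/(density·A) = 3.420×10^-4/(7890×2.1904e-08) = 1.979 m
R = ρL/A = (9.24×10^-8)(1.979)/(2.1904e-08) = 8.348 Ω
R(647 °C) = 8.348 × (1 + 0.0048×622) = 33.3 Ω

33.3 Ω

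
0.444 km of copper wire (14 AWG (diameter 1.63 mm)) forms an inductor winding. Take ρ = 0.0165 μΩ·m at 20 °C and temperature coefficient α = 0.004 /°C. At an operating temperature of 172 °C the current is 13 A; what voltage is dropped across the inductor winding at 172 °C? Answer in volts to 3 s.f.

73.4 V

ρ = 0.0165 μΩ·m = 1.65×10^-8 Ω·m
A = π(1.63/2 mm)² = π(8.1500e-04 m)² = 2.087e-06 m²
R₍20₎ = ρL/A = (1.65×10^-8)(444)/(2.087e-06) = 3.511 Ω
R₍172₎ = R₍20₎(1 + αΔT) = 3.511 × (1 + 0.004×152) = 5.645 Ω
V = IR = 13 × 5.645 = 73.4 V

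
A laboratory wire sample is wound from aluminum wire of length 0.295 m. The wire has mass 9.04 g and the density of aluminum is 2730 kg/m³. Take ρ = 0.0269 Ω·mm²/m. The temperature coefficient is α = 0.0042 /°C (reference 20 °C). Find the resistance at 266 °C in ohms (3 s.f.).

0.00144 Ω

ρ = 0.0269 Ω·mm²/m = 2.69×10^-8 Ω·m
A = m/(density·L) = 0.00904/(2730×0.295) = 1.1225e-05 m²
R = ρL/A = (2.69×10^-8)(0.295)/(1.1225e-05) = 7.070×10^-4 Ω
R(266 °C) = 7.070×10^-4 × (1 + 0.0042×246) = 0.00144 Ω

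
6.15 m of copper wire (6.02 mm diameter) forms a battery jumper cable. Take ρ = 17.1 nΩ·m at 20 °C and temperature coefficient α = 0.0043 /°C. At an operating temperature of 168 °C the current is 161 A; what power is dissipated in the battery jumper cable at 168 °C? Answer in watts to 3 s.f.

ρ = 17.1 nΩ·m = 1.71×10^-8 Ω·m
A = π(d/2)² = π(3.0100e-03 m)² = 2.846e-05 m²
R₍20₎ = ρL/A = (1.71×10^-8)(6.15)/(2.846e-05) = 0.003695 Ω
R₍168₎ = R₍20₎(1 + αΔT) = 0.003695 × (1 + 0.0043×148) = 0.006046 Ω
P = I²R = (161)² × 0.006046 = 157 W

157 W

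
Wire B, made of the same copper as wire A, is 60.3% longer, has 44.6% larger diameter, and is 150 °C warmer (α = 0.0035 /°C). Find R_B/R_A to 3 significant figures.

R ∝ ρL/d² with ρ ∝ (1+αΔT), so R_B/R_A = (1 + 60.3/100) × (1 + 44.6/100)⁻² × (1 + 0.0035×150)
= 1.603 × 0.4783 × 1.525 = 1.17

1.17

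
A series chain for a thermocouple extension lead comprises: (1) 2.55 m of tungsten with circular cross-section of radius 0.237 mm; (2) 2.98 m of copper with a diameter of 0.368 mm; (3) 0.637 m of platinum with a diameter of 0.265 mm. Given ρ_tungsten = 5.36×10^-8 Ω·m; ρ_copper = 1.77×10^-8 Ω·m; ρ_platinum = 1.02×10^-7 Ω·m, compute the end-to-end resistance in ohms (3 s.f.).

2.45 Ω

Seg 1: A = πr² = π(2.3700e-04 m)² = 1.765e-07 m²
R_1 = (5.36×10^-8)(2.55)/(1.765e-07) = 0.7746 Ω
Seg 2: A = π(d/2)² = π(1.8400e-04 m)² = 1.064e-07 m²
R_2 = (1.77×10^-8)(2.98)/(1.064e-07) = 0.4959 Ω
Seg 3: A = π(d/2)² = π(1.3250e-04 m)² = 5.515e-08 m²
R_3 = (1.02×10^-7)(0.637)/(5.515e-08) = 1.178 Ω
R_total = R_1 + R_2 + R_3 = 2.45 Ω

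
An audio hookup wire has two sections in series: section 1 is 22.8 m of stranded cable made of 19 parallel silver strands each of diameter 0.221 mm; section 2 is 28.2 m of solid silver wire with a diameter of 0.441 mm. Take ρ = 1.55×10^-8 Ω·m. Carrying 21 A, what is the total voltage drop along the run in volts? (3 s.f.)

70.3 V

Section 1: A_strand = π(1.1050e-04)² = 3.836e-08 m²; R₁ = ρL/(N·A_s) = (1.55×10^-8)(22.8)/(19×3.836e-08) = 0.4849 Ω
Section 2: A = π(d/2)² = π(2.2050e-04 m)² = 1.527e-07 m²
R₂ = (1.55×10^-8)(28.2)/(1.527e-07) = 2.862 Ω
R = R₁ + R₂ = 3.347 Ω
V = IR = 21 × 3.347 = 70.3 V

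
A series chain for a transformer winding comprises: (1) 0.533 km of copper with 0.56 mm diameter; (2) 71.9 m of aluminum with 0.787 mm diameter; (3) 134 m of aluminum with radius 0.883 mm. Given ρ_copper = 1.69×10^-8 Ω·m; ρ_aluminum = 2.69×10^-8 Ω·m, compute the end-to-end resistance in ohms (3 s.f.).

Seg 1: A = π(d/2)² = π(2.8000e-04 m)² = 2.463e-07 m²
R_1 = (1.69×10^-8)(533)/(2.463e-07) = 36.57 Ω
Seg 2: A = π(d/2)² = π(3.9350e-04 m)² = 4.865e-07 m²
R_2 = (2.69×10^-8)(71.9)/(4.865e-07) = 3.976 Ω
Seg 3: A = πr² = π(8.8300e-04 m)² = 2.449e-06 m²
R_3 = (2.69×10^-8)(134)/(2.449e-06) = 1.472 Ω
R_total = R_1 + R_2 + R_3 = 42.0 Ω

42.0 Ω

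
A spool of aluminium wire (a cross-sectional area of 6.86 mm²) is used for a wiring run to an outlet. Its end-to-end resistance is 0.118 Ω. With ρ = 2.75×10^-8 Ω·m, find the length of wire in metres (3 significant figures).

A = 6.86 mm² = 6.860e-06 m²
L = RA/ρ = (0.118)(6.860e-06)/(2.75×10^-8) = 29.4 m

29.4 m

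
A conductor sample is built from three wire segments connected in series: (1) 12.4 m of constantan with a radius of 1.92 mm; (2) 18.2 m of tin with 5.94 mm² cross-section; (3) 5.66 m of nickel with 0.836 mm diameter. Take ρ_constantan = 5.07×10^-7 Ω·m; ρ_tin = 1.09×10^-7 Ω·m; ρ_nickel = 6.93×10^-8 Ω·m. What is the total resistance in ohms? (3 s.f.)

Seg 1: A = πr² = π(1.9200e-03 m)² = 1.158e-05 m²
R_1 = (5.07×10^-7)(12.4)/(1.158e-05) = 0.5428 Ω
Seg 2: A = 5.94 mm² = 5.940e-06 m²
R_2 = (1.09×10^-7)(18.2)/(5.940e-06) = 0.334 Ω
Seg 3: A = π(d/2)² = π(4.1800e-04 m)² = 5.489e-07 m²
R_3 = (6.93×10^-8)(5.66)/(5.489e-07) = 0.7146 Ω
R_total = R_1 + R_2 + R_3 = 1.59 Ω

1.59 Ω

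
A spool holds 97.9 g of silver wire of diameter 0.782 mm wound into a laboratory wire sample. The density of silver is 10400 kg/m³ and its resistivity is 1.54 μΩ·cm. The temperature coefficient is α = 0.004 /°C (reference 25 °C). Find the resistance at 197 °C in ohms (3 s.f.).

1.06 Ω

ρ = 1.54 μΩ·cm = 1.54×10^-8 Ω·m
A = π(d/2)² = π(3.9100e-04 m)² = 4.8029e-07 m²
L = m/(density·A) = 0.0979/(10400×4.8029e-07) = 19.6 m
R = ρL/A = (1.54×10^-8)(19.6)/(4.8029e-07) = 0.6284 Ω
R(197 °C) = 0.6284 × (1 + 0.004×172) = 1.06 Ω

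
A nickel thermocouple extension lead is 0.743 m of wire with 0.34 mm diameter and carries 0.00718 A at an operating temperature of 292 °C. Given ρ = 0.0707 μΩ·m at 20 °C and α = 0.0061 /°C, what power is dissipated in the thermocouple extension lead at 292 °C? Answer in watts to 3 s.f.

7.93×10^-5 W

ρ = 0.0707 μΩ·m = 7.07×10^-8 Ω·m
A = π(d/2)² = π(1.7000e-04 m)² = 9.079e-08 m²
R₍20₎ = ρL/A = (7.07×10^-8)(0.743)/(9.079e-08) = 0.5786 Ω
R₍292₎ = R₍20₎(1 + αΔT) = 0.5786 × (1 + 0.0061×272) = 1.539 Ω
P = I²R = (0.00718)² × 1.539 = 7.93×10^-5 W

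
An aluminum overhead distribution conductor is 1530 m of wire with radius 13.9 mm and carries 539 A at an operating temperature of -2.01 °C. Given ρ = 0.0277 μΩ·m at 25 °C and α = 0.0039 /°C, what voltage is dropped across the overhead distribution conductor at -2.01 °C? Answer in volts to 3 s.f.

ρ = 0.0277 μΩ·m = 2.77×10^-8 Ω·m
A = πr² = π(1.3900e-02 m)² = 6.070e-04 m²
R₍25₎ = ρL/A = (2.77×10^-8)(1530)/(6.070e-04) = 0.06982 Ω
R₍-2.01₎ = R₍25₎(1 + αΔT) = 0.06982 × (1 + 0.0039×-27) = 0.06247 Ω
V = IR = 539 × 0.06247 = 33.7 V

33.7 V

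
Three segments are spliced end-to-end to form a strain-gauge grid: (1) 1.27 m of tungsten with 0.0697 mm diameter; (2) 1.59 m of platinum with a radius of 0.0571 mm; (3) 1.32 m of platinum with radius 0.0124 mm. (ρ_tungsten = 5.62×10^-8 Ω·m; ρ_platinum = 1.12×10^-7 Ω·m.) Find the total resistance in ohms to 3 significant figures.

342 Ω

Seg 1: A = π(d/2)² = π(3.4850e-05 m)² = 3.816e-09 m²
R_1 = (5.62×10^-8)(1.27)/(3.816e-09) = 18.71 Ω
Seg 2: A = πr² = π(5.7100e-05 m)² = 1.024e-08 m²
R_2 = (1.12×10^-7)(1.59)/(1.024e-08) = 17.39 Ω
Seg 3: A = πr² = π(1.2400e-05 m)² = 4.831e-10 m²
R_3 = (1.12×10^-7)(1.32)/(4.831e-10) = 306.1 Ω
R_total = R_1 + R_2 + R_3 = 342 Ω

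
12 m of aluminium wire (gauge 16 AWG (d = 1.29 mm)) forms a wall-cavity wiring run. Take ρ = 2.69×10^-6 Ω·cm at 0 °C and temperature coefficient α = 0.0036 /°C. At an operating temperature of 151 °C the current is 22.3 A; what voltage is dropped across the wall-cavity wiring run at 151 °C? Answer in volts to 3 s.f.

8.50 V

ρ = 2.69×10^-6 Ω·cm = 2.69×10^-8 Ω·m
A = π(1.29/2 mm)² = π(6.4500e-04 m)² = 1.307e-06 m²
R₍0₎ = ρL/A = (2.69×10^-8)(12)/(1.307e-06) = 0.247 Ω
R₍151₎ = R₍0₎(1 + αΔT) = 0.247 × (1 + 0.0036×151) = 0.3812 Ω
V = IR = 22.3 × 0.3812 = 8.50 V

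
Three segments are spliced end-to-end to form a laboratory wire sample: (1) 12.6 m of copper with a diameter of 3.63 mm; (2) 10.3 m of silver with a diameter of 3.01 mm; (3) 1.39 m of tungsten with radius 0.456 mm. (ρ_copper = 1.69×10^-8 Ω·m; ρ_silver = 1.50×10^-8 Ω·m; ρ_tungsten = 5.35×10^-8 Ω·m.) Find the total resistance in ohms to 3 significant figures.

Seg 1: A = π(d/2)² = π(1.8150e-03 m)² = 1.035e-05 m²
R_1 = (1.69×10^-8)(12.6)/(1.035e-05) = 0.02058 Ω
Seg 2: A = π(d/2)² = π(1.5050e-03 m)² = 7.116e-06 m²
R_2 = (1.50×10^-8)(10.3)/(7.116e-06) = 0.02171 Ω
Seg 3: A = πr² = π(4.5600e-04 m)² = 6.533e-07 m²
R_3 = (5.35×10^-8)(1.39)/(6.533e-07) = 0.1138 Ω
R_total = R_1 + R_2 + R_3 = 0.156 Ω

0.156 Ω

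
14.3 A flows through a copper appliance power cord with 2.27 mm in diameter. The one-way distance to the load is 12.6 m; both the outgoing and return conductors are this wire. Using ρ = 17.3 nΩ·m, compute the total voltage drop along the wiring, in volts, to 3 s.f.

1.54 V

ρ = 17.3 nΩ·m = 1.73×10^-8 Ω·m
A = π(d/2)² = π(1.1350e-03 m)² = 4.047e-06 m²
Total conductor length (both ways) L = 2 × 12.6 = 25.2 m
R = ρL/A = (1.73×10^-8)(25.2)/(4.047e-06) = 0.1077 Ω
V = IR = 14.3 × 0.1077 = 1.54 V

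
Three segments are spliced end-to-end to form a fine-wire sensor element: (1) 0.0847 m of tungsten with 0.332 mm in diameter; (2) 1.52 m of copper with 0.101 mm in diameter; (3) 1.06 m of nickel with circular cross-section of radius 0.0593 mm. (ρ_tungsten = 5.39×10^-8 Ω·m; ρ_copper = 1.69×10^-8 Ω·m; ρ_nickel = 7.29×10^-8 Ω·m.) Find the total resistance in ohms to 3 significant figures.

Seg 1: A = π(d/2)² = π(1.6600e-04 m)² = 8.657e-08 m²
R_1 = (5.39×10^-8)(0.0847)/(8.657e-08) = 0.05274 Ω
Seg 2: A = π(d/2)² = π(5.0500e-05 m)² = 8.012e-09 m²
R_2 = (1.69×10^-8)(1.52)/(8.012e-09) = 3.206 Ω
Seg 3: A = πr² = π(5.9300e-05 m)² = 1.105e-08 m²
R_3 = (7.29×10^-8)(1.06)/(1.105e-08) = 6.995 Ω
R_total = R_1 + R_2 + R_3 = 10.3 Ω

10.3 Ω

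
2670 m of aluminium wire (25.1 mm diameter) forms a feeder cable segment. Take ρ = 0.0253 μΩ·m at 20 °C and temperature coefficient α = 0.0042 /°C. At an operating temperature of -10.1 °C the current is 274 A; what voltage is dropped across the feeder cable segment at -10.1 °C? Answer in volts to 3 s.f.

ρ = 0.0253 μΩ·m = 2.53×10^-8 Ω·m
A = π(d/2)² = π(1.2550e-02 m)² = 4.948e-04 m²
R₍20₎ = ρL/A = (2.53×10^-8)(2670)/(4.948e-04) = 0.1365 Ω
R₍-10.1₎ = R₍20₎(1 + αΔT) = 0.1365 × (1 + 0.0042×-30.1) = 0.1193 Ω
V = IR = 274 × 0.1193 = 32.7 V

32.7 V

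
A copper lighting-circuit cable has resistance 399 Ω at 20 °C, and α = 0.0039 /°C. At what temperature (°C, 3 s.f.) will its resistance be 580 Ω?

136 °C

R = R₀(1 + α(T − T₀)) ⇒ T = T₀ + (R/R₀ − 1)/α
T = 20 + (580/399 − 1)/0.0039 = 20 + (0.4536)/0.0039 = 136 °C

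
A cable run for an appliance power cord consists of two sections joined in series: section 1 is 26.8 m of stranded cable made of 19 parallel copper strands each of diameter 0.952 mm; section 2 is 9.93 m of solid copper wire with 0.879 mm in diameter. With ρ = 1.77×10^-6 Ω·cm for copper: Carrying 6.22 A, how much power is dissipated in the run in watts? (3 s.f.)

ρ = 1.77×10^-6 Ω·cm = 1.77×10^-8 Ω·m
Section 1: A_strand = π(4.7600e-04)² = 7.118e-07 m²; R₁ = ρL/(N·A_s) = (1.77×10^-8)(26.8)/(19×7.118e-07) = 0.03507 Ω
Section 2: A = π(d/2)² = π(4.3950e-04 m)² = 6.068e-07 m²
R₂ = (1.77×10^-8)(9.93)/(6.068e-07) = 0.2896 Ω
R = R₁ + R₂ = 0.3247 Ω
P = I²R = (6.22)² × 0.3247 = 12.6 W

12.6 W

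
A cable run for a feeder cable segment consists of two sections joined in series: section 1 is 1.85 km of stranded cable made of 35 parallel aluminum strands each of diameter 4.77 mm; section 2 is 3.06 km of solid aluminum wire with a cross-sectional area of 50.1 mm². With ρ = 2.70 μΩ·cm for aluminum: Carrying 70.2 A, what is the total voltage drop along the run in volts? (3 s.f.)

ρ = 2.70 μΩ·cm = 2.70×10^-8 Ω·m
Section 1: A_strand = π(2.3850e-03)² = 1.787e-05 m²; R₁ = ρL/(N·A_s) = (2.70×10^-8)(1850)/(35×1.787e-05) = 0.07986 Ω
Section 2: A = 50.1 mm² = 5.010e-05 m²
R₂ = (2.70×10^-8)(3060)/(5.010e-05) = 1.649 Ω
R = R₁ + R₂ = 1.729 Ω
V = IR = 70.2 × 1.729 = 121 V

121 V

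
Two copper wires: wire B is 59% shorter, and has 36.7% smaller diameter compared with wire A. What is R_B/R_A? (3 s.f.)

1.02

R ∝ L/d², so R_B/R_A = (1 − 59/100) × (1 − 36.7/100)⁻²
= 0.41 × 2.496 = 1.02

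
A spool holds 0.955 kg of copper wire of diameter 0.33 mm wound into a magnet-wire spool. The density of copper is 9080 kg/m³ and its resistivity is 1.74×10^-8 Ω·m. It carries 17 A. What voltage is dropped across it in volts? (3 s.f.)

A = π(d/2)² = π(1.6500e-04 m)² = 8.5530e-08 m²
L = m/(density·A) = 0.955/(9080×8.5530e-08) = 1230 m
R = ρL/A = (1.74×10^-8)(1230)/(8.5530e-08) = 250.2 Ω
V = IR = 17 × 250.2 = 4250 V

4250 V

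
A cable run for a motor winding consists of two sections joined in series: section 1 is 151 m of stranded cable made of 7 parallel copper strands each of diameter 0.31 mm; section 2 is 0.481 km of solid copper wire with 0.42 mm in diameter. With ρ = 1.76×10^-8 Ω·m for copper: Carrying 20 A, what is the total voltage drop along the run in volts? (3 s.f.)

1320 V

Section 1: A_strand = π(1.5500e-04)² = 7.548e-08 m²; R₁ = ρL/(N·A_s) = (1.76×10^-8)(151)/(7×7.548e-08) = 5.03 Ω
Section 2: A = π(d/2)² = π(2.1000e-04 m)² = 1.385e-07 m²
R₂ = (1.76×10^-8)(481)/(1.385e-07) = 61.1 Ω
R = R₁ + R₂ = 66.13 Ω
V = IR = 20 × 66.13 = 1320 V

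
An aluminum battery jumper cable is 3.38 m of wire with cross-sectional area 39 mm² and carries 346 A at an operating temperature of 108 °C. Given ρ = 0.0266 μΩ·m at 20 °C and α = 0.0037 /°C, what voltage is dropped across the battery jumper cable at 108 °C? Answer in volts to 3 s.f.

ρ = 0.0266 μΩ·m = 2.66×10^-8 Ω·m
A = 39 mm² = 3.900e-05 m²
R₍20₎ = ρL/A = (2.66×10^-8)(3.38)/(3.900e-05) = 0.002305 Ω
R₍108₎ = R₍20₎(1 + αΔT) = 0.002305 × (1 + 0.0037×88) = 0.003056 Ω
V = IR = 346 × 0.003056 = 1.06 V

1.06 V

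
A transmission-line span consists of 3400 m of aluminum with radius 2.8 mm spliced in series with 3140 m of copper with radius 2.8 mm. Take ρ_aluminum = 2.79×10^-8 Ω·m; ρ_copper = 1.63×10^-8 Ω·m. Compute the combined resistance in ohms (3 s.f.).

5.93 Ω

Segment 1: A = πr² = π(2.8000e-03 m)² = 2.463e-05 m²
R₁ = ρL/A = (2.79×10^-8)(3400)/(2.463e-05) = 3.851 Ω
R₂ = (1.63×10^-8)(3140)/(2.463e-05) = 2.078 Ω
R = R₁ + R₂ = 5.93 Ω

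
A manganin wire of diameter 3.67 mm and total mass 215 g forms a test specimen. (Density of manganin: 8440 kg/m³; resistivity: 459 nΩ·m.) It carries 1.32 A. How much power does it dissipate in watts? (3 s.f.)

ρ = 459 nΩ·m = 4.59×10^-7 Ω·m
A = π(d/2)² = π(1.8350e-03 m)² = 1.0578e-05 m²
L = m/(density·A) = 0.215/(8440×1.0578e-05) = 2.408 m
R = ρL/A = (4.59×10^-7)(2.408)/(1.0578e-05) = 0.1045 Ω
P = I²R = (1.32)² × 0.1045 = 0.182 W

0.182 W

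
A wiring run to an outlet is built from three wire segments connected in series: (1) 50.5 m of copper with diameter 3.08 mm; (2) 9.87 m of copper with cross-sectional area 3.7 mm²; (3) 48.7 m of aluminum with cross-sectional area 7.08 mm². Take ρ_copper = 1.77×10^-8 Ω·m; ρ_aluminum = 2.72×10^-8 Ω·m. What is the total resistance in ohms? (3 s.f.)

0.354 Ω

Seg 1: A = π(d/2)² = π(1.5400e-03 m)² = 7.451e-06 m²
R_1 = (1.77×10^-8)(50.5)/(7.451e-06) = 0.12 Ω
Seg 2: A = 3.7 mm² = 3.700e-06 m²
R_2 = (1.77×10^-8)(9.87)/(3.700e-06) = 0.04722 Ω
Seg 3: A = 7.08 mm² = 7.080e-06 m²
R_3 = (2.72×10^-8)(48.7)/(7.080e-06) = 0.1871 Ω
R_total = R_1 + R_2 + R_3 = 0.354 Ω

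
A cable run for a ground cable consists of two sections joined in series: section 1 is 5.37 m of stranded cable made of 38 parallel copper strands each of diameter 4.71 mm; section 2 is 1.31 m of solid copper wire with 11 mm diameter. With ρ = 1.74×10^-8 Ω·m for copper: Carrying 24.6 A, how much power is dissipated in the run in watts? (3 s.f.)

0.231 W

Section 1: A_strand = π(2.3550e-03)² = 1.742e-05 m²; R₁ = ρL/(N·A_s) = (1.74×10^-8)(5.37)/(38×1.742e-05) = 1.411×10^-4 Ω
Section 2: A = π(d/2)² = π(5.5000e-03 m)² = 9.503e-05 m²
R₂ = (1.74×10^-8)(1.31)/(9.503e-05) = 2.399×10^-4 Ω
R = R₁ + R₂ = 3.810×10^-4 Ω
P = I²R = (24.6)² × 3.810×10^-4 = 0.231 W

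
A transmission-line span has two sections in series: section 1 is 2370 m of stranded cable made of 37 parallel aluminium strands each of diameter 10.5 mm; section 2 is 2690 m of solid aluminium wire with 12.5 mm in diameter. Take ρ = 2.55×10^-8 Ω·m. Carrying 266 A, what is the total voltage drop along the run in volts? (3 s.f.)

Section 1: A_strand = π(5.2500e-03)² = 8.659e-05 m²; R₁ = ρL/(N·A_s) = (2.55×10^-8)(2370)/(37×8.659e-05) = 0.01886 Ω
Section 2: A = π(d/2)² = π(6.2500e-03 m)² = 1.227e-04 m²
R₂ = (2.55×10^-8)(2690)/(1.227e-04) = 0.559 Ω
R = R₁ + R₂ = 0.5778 Ω
V = IR = 266 × 0.5778 = 154 V

154 V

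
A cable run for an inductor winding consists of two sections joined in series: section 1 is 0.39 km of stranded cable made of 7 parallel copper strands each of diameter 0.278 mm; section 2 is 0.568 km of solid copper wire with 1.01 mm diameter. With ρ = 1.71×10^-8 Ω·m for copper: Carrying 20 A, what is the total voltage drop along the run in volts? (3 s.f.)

556 V

Section 1: A_strand = π(1.3900e-04)² = 6.070e-08 m²; R₁ = ρL/(N·A_s) = (1.71×10^-8)(390)/(7×6.070e-08) = 15.7 Ω
Section 2: A = π(d/2)² = π(5.0500e-04 m)² = 8.012e-07 m²
R₂ = (1.71×10^-8)(568)/(8.012e-07) = 12.12 Ω
R = R₁ + R₂ = 27.82 Ω
V = IR = 20 × 27.82 = 556 V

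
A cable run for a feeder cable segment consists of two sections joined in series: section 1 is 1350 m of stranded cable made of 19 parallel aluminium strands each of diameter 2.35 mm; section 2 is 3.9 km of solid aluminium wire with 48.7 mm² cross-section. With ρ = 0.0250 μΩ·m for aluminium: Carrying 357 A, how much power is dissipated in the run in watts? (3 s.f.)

ρ = 0.0250 μΩ·m = 2.50×10^-8 Ω·m
Section 1: A_strand = π(1.1750e-03)² = 4.337e-06 m²; R₁ = ρL/(N·A_s) = (2.50×10^-8)(1350)/(19×4.337e-06) = 0.4095 Ω
Section 2: A = 48.7 mm² = 4.870e-05 m²
R₂ = (2.50×10^-8)(3900)/(4.870e-05) = 2.002 Ω
R = R₁ + R₂ = 2.412 Ω
P = I²R = (357)² × 2.412 = 3.07×10^5 W

3.07×10^5 W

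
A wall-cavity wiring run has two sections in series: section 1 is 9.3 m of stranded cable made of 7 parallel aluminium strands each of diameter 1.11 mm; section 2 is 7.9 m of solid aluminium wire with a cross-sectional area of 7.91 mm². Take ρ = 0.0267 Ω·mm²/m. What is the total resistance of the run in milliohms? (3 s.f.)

63.3 mΩ

ρ = 0.0267 Ω·mm²/m = 2.67×10^-8 Ω·m
Section 1: A_strand = π(5.5500e-04)² = 9.677e-07 m²; R₁ = ρL/(N·A_s) = (2.67×10^-8)(9.3)/(7×9.677e-07) = 0.03666 Ω
Section 2: A = 7.91 mm² = 7.910e-06 m²
R₂ = (2.67×10^-8)(7.9)/(7.910e-06) = 0.02667 Ω
R = R₁ + R₂ = 63.3 mΩ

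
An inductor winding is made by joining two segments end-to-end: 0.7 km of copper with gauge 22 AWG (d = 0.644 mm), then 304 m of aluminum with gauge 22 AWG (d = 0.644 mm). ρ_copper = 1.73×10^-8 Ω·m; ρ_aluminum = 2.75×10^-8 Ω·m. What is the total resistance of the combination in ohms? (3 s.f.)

Segment 1: A = π(0.644/2 mm)² = π(3.2200e-04 m)² = 3.257e-07 m²
R₁ = ρL/A = (1.73×10^-8)(700)/(3.257e-07) = 37.18 Ω
R₂ = (2.75×10^-8)(304)/(3.257e-07) = 25.67 Ω
R = R₁ + R₂ = 62.8 Ω

62.8 Ω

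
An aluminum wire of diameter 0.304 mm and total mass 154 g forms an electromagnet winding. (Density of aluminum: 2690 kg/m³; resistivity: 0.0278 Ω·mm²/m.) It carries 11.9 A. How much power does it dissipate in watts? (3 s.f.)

42800 W

ρ = 0.0278 Ω·mm²/m = 2.78×10^-8 Ω·m
A = π(d/2)² = π(1.5200e-04 m)² = 7.2583e-08 m²
L = m/(density·A) = 0.154/(2690×7.2583e-08) = 788.7 m
R = ρL/A = (2.78×10^-8)(788.7)/(7.2583e-08) = 302.1 Ω
P = I²R = (11.9)² × 302.1 = 42800 W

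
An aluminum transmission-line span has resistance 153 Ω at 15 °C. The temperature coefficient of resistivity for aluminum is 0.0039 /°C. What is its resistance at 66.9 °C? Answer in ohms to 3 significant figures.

184 Ω

ΔT = 66.9 − 15 = 51.9 °C
R = R₀(1 + αΔT) = 153 × (1 + 0.0039×51.9) = 153 × 1.202 = 184 Ω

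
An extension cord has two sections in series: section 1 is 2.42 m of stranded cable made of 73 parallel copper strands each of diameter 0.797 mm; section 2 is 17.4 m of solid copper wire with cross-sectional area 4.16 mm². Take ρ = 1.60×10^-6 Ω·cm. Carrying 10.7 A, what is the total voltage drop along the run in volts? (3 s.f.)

ρ = 1.60×10^-6 Ω·cm = 1.60×10^-8 Ω·m
Section 1: A_strand = π(3.9850e-04)² = 4.989e-07 m²; R₁ = ρL/(N·A_s) = (1.60×10^-8)(2.42)/(73×4.989e-07) = 0.001063 Ω
Section 2: A = 4.16 mm² = 4.160e-06 m²
R₂ = (1.60×10^-8)(17.4)/(4.160e-06) = 0.06692 Ω
R = R₁ + R₂ = 0.06799 Ω
V = IR = 10.7 × 0.06799 = 0.727 V

0.727 V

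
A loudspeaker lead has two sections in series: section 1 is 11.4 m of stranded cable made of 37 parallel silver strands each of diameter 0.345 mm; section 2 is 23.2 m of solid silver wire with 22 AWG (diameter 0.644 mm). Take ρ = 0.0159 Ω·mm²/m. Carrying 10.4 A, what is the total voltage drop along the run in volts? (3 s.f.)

12.3 V

ρ = 0.0159 Ω·mm²/m = 1.59×10^-8 Ω·m
Section 1: A_strand = π(1.7250e-04)² = 9.348e-08 m²; R₁ = ρL/(N·A_s) = (1.59×10^-8)(11.4)/(37×9.348e-08) = 0.0524 Ω
Section 2: A = π(0.644/2 mm)² = π(3.2200e-04 m)² = 3.257e-07 m²
R₂ = (1.59×10^-8)(23.2)/(3.257e-07) = 1.132 Ω
R = R₁ + R₂ = 1.185 Ω
V = IR = 10.4 × 1.185 = 12.3 V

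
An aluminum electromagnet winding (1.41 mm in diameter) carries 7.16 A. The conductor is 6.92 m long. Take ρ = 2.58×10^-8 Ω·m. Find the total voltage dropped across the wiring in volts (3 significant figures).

A = π(d/2)² = π(7.0500e-04 m)² = 1.561e-06 m²
R = ρL/A = (2.58×10^-8)(6.92)/(1.561e-06) = 0.1143 Ω
V = IR = 7.16 × 0.1143 = 0.819 V

0.819 V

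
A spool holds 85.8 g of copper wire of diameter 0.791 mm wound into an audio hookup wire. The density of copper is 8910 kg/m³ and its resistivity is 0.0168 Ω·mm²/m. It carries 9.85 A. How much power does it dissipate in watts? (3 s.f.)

65.0 W

ρ = 0.0168 Ω·mm²/m = 1.68×10^-8 Ω·m
A = π(d/2)² = π(3.9550e-04 m)² = 4.9141e-07 m²
L = m/(density·A) = 0.0858/(8910×4.9141e-07) = 19.6 m
R = ρL/A = (1.68×10^-8)(19.6)/(4.9141e-07) = 0.6699 Ω
P = I²R = (9.85)² × 0.6699 = 65.0 W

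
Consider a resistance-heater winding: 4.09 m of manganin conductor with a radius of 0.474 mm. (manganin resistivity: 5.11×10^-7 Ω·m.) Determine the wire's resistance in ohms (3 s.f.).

2.96 Ω

A = πr² = π(4.7400e-04 m)² = 7.058e-07 m²
R = ρL/A = (5.11×10^-7)(4.09 m)/(7.058e-07 m²) = 2.96 Ω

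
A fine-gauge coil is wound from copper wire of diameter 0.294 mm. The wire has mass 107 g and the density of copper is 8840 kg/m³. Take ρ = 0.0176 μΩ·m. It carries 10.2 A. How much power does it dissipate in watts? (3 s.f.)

ρ = 0.0176 μΩ·m = 1.76×10^-8 Ω·m
A = π(d/2)² = π(1.4700e-04 m)² = 6.7887e-08 m²
L = m/(density·A) = 0.107/(8840×6.7887e-08) = 178.3 m
R = ρL/A = (1.76×10^-8)(178.3)/(6.7887e-08) = 46.22 Ω
P = I²R = (10.2)² × 46.22 = 4810 W

4810 W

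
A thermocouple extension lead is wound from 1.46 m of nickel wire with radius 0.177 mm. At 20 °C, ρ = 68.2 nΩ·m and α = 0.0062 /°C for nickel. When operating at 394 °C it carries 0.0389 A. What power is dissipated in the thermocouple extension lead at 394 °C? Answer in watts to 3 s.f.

0.00508 W

ρ = 68.2 nΩ·m = 6.82×10^-8 Ω·m
A = πr² = π(1.7700e-04 m)² = 9.842e-08 m²
R₍20₎ = ρL/A = (6.82×10^-8)(1.46)/(9.842e-08) = 1.012 Ω
R₍394₎ = R₍20₎(1 + αΔT) = 1.012 × (1 + 0.0062×374) = 3.358 Ω
P = I²R = (0.0389)² × 3.358 = 0.00508 W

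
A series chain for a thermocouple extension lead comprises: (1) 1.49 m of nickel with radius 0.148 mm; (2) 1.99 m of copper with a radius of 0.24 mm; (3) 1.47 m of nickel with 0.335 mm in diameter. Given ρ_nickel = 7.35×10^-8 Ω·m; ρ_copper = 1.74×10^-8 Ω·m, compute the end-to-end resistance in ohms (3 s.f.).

3.01 Ω

Seg 1: A = πr² = π(1.4800e-04 m)² = 6.881e-08 m²
R_1 = (7.35×10^-8)(1.49)/(6.881e-08) = 1.591 Ω
Seg 2: A = πr² = π(2.4000e-04 m)² = 1.810e-07 m²
R_2 = (1.74×10^-8)(1.99)/(1.810e-07) = 0.1914 Ω
Seg 3: A = π(d/2)² = π(1.6750e-04 m)² = 8.814e-08 m²
R_3 = (7.35×10^-8)(1.47)/(8.814e-08) = 1.226 Ω
R_total = R_1 + R_2 + R_3 = 3.01 Ω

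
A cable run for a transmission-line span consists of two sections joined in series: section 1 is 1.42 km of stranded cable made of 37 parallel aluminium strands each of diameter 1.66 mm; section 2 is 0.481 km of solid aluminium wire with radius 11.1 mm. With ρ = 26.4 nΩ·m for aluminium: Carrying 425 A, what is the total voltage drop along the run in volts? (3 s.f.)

ρ = 26.4 nΩ·m = 2.64×10^-8 Ω·m
Section 1: A_strand = π(8.3000e-04)² = 2.164e-06 m²; R₁ = ρL/(N·A_s) = (2.64×10^-8)(1420)/(37×2.164e-06) = 0.4681 Ω
Section 2: A = πr² = π(1.1100e-02 m)² = 3.871e-04 m²
R₂ = (2.64×10^-8)(481)/(3.871e-04) = 0.03281 Ω
R = R₁ + R₂ = 0.501 Ω
V = IR = 425 × 0.501 = 213 V

213 V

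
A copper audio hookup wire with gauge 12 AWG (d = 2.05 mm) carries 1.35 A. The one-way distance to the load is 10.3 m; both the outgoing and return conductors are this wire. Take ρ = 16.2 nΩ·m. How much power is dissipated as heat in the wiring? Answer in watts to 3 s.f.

0.184 W

ρ = 16.2 nΩ·m = 1.62×10^-8 Ω·m
A = π(2.05/2 mm)² = π(1.0250e-03 m)² = 3.301e-06 m²
Total conductor length (both ways) L = 2 × 10.3 = 20.6 m
R = ρL/A = (1.62×10^-8)(20.6)/(3.301e-06) = 0.1011 Ω
P = I²R = (1.35)² × 0.1011 = 0.184 W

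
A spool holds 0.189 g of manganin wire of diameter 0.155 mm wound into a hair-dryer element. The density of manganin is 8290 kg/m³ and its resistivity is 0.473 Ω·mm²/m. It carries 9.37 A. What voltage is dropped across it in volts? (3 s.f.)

284 V

ρ = 0.473 Ω·mm²/m = 4.73×10^-7 Ω·m
A = π(d/2)² = π(7.7500e-05 m)² = 1.8869e-08 m²
L = m/(density·A) = 1.890×10^-4/(8290×1.8869e-08) = 1.208 m
R = ρL/A = (4.73×10^-7)(1.208)/(1.8869e-08) = 30.29 Ω
V = IR = 9.37 × 30.29 = 284 V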